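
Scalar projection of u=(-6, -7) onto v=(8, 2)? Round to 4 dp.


u.v = -62, |v| = sqrt(68) = 8.2462
Scalar projection = u.v / |v| = -62 / sqrt(68) = -7.5186

-7.5186


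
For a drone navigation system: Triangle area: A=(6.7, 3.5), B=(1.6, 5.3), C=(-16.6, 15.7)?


Area = |x_A(y_B-y_C) + x_B(y_C-y_A) + x_C(y_A-y_B)|/2
= |(-69.68) + 19.52 + 29.88|/2
= 20.28/2 = 10.14

10.14


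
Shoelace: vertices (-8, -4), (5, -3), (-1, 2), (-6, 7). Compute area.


Shoelace sum: ((-8)*(-3) - 5*(-4)) + (5*2 - (-1)*(-3)) + ((-1)*7 - (-6)*2) + ((-6)*(-4) - (-8)*7)
= 136
Area = |136|/2 = 68

68


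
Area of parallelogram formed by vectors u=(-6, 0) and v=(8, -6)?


|u x v| = |(-6)*(-6) - 0*8|
= |36 - 0| = 36

36


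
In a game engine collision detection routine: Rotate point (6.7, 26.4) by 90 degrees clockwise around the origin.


90° CW: (x,y) -> (y, -x)
(6.7,26.4) -> (26.4, -6.7)

(26.4, -6.7)


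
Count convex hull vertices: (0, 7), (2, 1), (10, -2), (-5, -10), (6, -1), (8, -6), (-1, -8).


Convex hull vertices (CCW): (-5, -10), (8, -6), (10, -2), (0, 7)
Count = 4

4


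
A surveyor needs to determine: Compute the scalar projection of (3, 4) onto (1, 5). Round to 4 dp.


u.v = 23, |v| = sqrt(26) = 5.099
Scalar projection = u.v / |v| = 23 / sqrt(26) = 4.5107

4.5107


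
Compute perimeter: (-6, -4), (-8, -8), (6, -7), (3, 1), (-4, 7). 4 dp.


Sides: (-6, -4)->(-8, -8): sqrt(20) = 4.472136, (-8, -8)->(6, -7): sqrt(197) = 14.035669, (6, -7)->(3, 1): sqrt(73) = 8.544004, (3, 1)->(-4, 7): sqrt(85) = 9.219544, (-4, 7)->(-6, -4): sqrt(125) = 11.18034
Sum = 47.451693
Perimeter = 47.4517

47.4517


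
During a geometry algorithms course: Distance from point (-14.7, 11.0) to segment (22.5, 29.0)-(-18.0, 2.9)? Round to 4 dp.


Project P onto AB: t = 0.8514 (clamped to [0,1])
Closest point on segment: (-11.9801, 6.7795)
Distance: 5.021

5.021


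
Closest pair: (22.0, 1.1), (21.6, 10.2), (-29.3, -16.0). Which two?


d(P0,P1) = 9.1088, d(P0,P2) = 54.0749, d(P1,P2) = 57.2473
Closest: P0 and P1

Closest pair: (22.0, 1.1) and (21.6, 10.2), distance = 9.1088


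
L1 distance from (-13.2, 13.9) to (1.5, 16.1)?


|(-13.2)-1.5| + |13.9-16.1| = 14.7 + 2.2 = 16.9

16.9


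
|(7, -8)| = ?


|u| = sqrt(7^2 + (-8)^2) = sqrt(113) = 10.6301

10.6301


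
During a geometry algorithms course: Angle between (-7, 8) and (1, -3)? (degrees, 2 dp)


u.v = -31, |u| = sqrt(113) = 10.6301, |v| = sqrt(10) = 3.1623
cos(theta) = u.v/(|u||v|) = -31/sqrt(1130) = -0.922194
theta = acos(-0.922194) = 157.25 degrees

157.25 degrees


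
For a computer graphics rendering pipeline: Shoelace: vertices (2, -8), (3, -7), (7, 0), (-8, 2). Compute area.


Shoelace sum: (2*(-7) - 3*(-8)) + (3*0 - 7*(-7)) + (7*2 - (-8)*0) + ((-8)*(-8) - 2*2)
= 133
Area = |133|/2 = 66.5

66.5


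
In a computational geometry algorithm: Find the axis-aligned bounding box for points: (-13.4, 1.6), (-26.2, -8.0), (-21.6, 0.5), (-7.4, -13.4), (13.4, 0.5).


x range: [-26.2, 13.4]
y range: [-13.4, 1.6]
Bounding box: (-26.2,-13.4) to (13.4,1.6)

(-26.2,-13.4) to (13.4,1.6)


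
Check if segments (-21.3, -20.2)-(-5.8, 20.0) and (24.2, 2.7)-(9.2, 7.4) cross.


Cross products: d1=557.35, d2=-118.5, d3=-1474.15, d4=-798.3
d1*d2 < 0 and d3*d4 < 0? no

No, they don't intersect


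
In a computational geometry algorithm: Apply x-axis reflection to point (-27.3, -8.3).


Reflection over x-axis: (x,y) -> (x,-y)
(-27.3, -8.3) -> (-27.3, 8.3)

(-27.3, 8.3)


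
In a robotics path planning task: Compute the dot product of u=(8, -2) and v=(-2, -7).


u . v = u_x*v_x + u_y*v_y = 8*(-2) + (-2)*(-7)
= (-16) + 14 = -2

-2


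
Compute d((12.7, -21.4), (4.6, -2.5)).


dx=-8.1, dy=18.9
d^2 = (-8.1)^2 + 18.9^2 = 422.82
d = sqrt(422.82) = 20.5626

20.5626


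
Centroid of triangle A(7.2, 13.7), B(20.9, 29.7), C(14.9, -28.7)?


Centroid = ((x_A+x_B+x_C)/3, (y_A+y_B+y_C)/3)
= ((7.2+20.9+14.9)/3, (13.7+29.7+(-28.7))/3)
= (14.3333, 4.9)

(14.3333, 4.9)


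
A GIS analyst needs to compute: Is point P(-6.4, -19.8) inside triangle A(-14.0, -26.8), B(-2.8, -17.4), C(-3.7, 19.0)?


Cross products: AB x AP = 6.96, BC x BP = 133.2, CA x CP = 275.98
All same sign? yes

Yes, inside


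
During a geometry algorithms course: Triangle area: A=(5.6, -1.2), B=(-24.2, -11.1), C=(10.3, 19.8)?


Area = |x_A(y_B-y_C) + x_B(y_C-y_A) + x_C(y_A-y_B)|/2
= |(-173.04) + (-508.2) + 101.97|/2
= 579.27/2 = 289.635

289.635


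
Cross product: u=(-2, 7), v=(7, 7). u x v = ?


u x v = u_x*v_y - u_y*v_x = (-2)*7 - 7*7
= (-14) - 49 = -63

-63


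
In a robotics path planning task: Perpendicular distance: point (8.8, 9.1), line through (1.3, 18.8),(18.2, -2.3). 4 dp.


|cross product| = 5.68
|line direction| = sqrt(730.82) = 27.0337
Distance = 5.68/sqrt(730.82) = 0.2101

0.2101


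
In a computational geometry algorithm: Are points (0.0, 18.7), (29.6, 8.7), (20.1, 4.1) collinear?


Cross product: (29.6-0)*(4.1-18.7) - (8.7-18.7)*(20.1-0)
= -231.16

No, not collinear


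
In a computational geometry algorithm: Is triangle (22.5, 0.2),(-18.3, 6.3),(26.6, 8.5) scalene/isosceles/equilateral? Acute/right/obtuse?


Side lengths squared: AB^2=1701.85, BC^2=2020.85, CA^2=85.7
Sorted: [85.7, 1701.85, 2020.85]
By sides: Scalene, By angles: Obtuse

Scalene, Obtuse


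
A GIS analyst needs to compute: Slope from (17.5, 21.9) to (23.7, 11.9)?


slope = (y2-y1)/(x2-x1) = (11.9-21.9)/(23.7-17.5) = (-10)/6.2 = -1.6129

-1.6129


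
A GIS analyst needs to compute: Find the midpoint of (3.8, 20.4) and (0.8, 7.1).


M = ((3.8+0.8)/2, (20.4+7.1)/2)
= (2.3, 13.75)

(2.3, 13.75)


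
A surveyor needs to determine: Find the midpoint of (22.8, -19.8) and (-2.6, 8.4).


M = ((22.8+(-2.6))/2, ((-19.8)+8.4)/2)
= (10.1, -5.7)

(10.1, -5.7)


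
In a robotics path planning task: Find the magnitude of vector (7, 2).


|u| = sqrt(7^2 + 2^2) = sqrt(53) = 7.2801

7.2801


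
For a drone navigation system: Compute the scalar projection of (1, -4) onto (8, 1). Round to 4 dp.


u.v = 4, |v| = sqrt(65) = 8.0623
Scalar projection = u.v / |v| = 4 / sqrt(65) = 0.4961

0.4961


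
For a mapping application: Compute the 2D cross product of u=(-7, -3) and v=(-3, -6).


u x v = u_x*v_y - u_y*v_x = (-7)*(-6) - (-3)*(-3)
= 42 - 9 = 33

33


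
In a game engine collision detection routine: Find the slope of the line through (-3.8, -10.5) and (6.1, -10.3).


slope = (y2-y1)/(x2-x1) = ((-10.3)-(-10.5))/(6.1-(-3.8)) = 0.2/9.9 = 0.0202

0.0202


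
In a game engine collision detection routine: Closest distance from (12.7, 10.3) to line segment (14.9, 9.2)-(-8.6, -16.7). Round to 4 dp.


Project P onto AB: t = 0.019 (clamped to [0,1])
Closest point on segment: (14.454, 8.7085)
Distance: 2.3684

2.3684


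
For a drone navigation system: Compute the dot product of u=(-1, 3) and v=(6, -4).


u . v = u_x*v_x + u_y*v_y = (-1)*6 + 3*(-4)
= (-6) + (-12) = -18

-18


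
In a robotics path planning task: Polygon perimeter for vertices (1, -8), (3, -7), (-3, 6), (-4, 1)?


Sides: (1, -8)->(3, -7): sqrt(5) = 2.236068, (3, -7)->(-3, 6): sqrt(205) = 14.317821, (-3, 6)->(-4, 1): sqrt(26) = 5.09902, (-4, 1)->(1, -8): sqrt(106) = 10.29563
Sum = 31.948539
Perimeter = 31.9485

31.9485


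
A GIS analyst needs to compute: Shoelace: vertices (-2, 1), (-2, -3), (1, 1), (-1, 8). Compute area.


Shoelace sum: ((-2)*(-3) - (-2)*1) + ((-2)*1 - 1*(-3)) + (1*8 - (-1)*1) + ((-1)*1 - (-2)*8)
= 33
Area = |33|/2 = 16.5

16.5


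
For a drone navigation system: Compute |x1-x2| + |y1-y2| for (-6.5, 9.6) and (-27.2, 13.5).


|(-6.5)-(-27.2)| + |9.6-13.5| = 20.7 + 3.9 = 24.6

24.6


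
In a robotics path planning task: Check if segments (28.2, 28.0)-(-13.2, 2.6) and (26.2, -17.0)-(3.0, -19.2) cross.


Cross products: d1=-1039.6, d2=-541.4, d3=1812.2, d4=1314
d1*d2 < 0 and d3*d4 < 0? no

No, they don't intersect


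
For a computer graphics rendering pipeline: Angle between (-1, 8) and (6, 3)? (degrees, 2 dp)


u.v = 18, |u| = sqrt(65) = 8.0623, |v| = sqrt(45) = 6.7082
cos(theta) = u.v/(|u||v|) = 18/sqrt(2925) = 0.33282
theta = acos(0.33282) = 70.56 degrees

70.56 degrees


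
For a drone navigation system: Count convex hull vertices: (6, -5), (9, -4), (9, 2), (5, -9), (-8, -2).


Convex hull vertices (CCW): (-8, -2), (5, -9), (9, -4), (9, 2)
Count = 4

4


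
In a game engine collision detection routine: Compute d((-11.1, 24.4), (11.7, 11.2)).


dx=22.8, dy=-13.2
d^2 = 22.8^2 + (-13.2)^2 = 694.08
d = sqrt(694.08) = 26.3454

26.3454


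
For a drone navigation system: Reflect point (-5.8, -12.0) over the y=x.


Reflection over y=x: (x,y) -> (y,x)
(-5.8, -12) -> (-12, -5.8)

(-12, -5.8)


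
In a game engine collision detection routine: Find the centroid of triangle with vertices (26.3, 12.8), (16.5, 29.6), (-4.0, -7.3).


Centroid = ((x_A+x_B+x_C)/3, (y_A+y_B+y_C)/3)
= ((26.3+16.5+(-4))/3, (12.8+29.6+(-7.3))/3)
= (12.9333, 11.7)

(12.9333, 11.7)


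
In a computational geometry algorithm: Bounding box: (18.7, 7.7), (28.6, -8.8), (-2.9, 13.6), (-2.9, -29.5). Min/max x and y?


x range: [-2.9, 28.6]
y range: [-29.5, 13.6]
Bounding box: (-2.9,-29.5) to (28.6,13.6)

(-2.9,-29.5) to (28.6,13.6)


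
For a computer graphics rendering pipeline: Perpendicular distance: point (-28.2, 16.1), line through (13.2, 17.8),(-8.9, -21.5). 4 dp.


|cross product| = 1589.45
|line direction| = sqrt(2032.9) = 45.0877
Distance = 1589.45/sqrt(2032.9) = 35.2524

35.2524


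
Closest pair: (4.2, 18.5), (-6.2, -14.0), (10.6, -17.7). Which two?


d(P0,P1) = 34.1235, d(P0,P2) = 36.7614, d(P1,P2) = 17.2026
Closest: P1 and P2

Closest pair: (-6.2, -14.0) and (10.6, -17.7), distance = 17.2026


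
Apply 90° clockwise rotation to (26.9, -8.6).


90° CW: (x,y) -> (y, -x)
(26.9,-8.6) -> (-8.6, -26.9)

(-8.6, -26.9)


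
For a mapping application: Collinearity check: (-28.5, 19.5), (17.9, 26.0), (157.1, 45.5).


Cross product: (17.9-(-28.5))*(45.5-19.5) - (26-19.5)*(157.1-(-28.5))
= 0

Yes, collinear


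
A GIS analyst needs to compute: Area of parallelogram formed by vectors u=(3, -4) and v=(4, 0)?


|u x v| = |3*0 - (-4)*4|
= |0 - (-16)| = 16

16


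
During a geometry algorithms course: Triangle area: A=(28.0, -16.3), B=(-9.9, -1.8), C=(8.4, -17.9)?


Area = |x_A(y_B-y_C) + x_B(y_C-y_A) + x_C(y_A-y_B)|/2
= |450.8 + 15.84 + (-121.8)|/2
= 344.84/2 = 172.42

172.42


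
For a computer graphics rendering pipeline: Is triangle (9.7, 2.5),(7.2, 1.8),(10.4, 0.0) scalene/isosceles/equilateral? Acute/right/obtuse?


Side lengths squared: AB^2=6.74, BC^2=13.48, CA^2=6.74
Sorted: [6.74, 6.74, 13.48]
By sides: Isosceles, By angles: Right

Isosceles, Right


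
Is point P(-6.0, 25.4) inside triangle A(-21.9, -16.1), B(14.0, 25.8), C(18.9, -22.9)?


Cross products: AB x AP = 823.64, BC x BP = -975.96, CA x CP = -1801.32
All same sign? no

No, outside


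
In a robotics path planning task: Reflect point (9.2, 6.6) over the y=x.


Reflection over y=x: (x,y) -> (y,x)
(9.2, 6.6) -> (6.6, 9.2)

(6.6, 9.2)


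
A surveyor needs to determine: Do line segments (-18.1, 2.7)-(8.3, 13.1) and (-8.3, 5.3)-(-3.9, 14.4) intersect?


Cross products: d1=77.74, d2=-116.74, d3=-33.28, d4=161.2
d1*d2 < 0 and d3*d4 < 0? yes

Yes, they intersect


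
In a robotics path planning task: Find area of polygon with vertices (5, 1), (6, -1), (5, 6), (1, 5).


Shoelace sum: (5*(-1) - 6*1) + (6*6 - 5*(-1)) + (5*5 - 1*6) + (1*1 - 5*5)
= 25
Area = |25|/2 = 12.5

12.5


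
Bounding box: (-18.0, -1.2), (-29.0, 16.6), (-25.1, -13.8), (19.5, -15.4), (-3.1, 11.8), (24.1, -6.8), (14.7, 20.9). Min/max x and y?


x range: [-29, 24.1]
y range: [-15.4, 20.9]
Bounding box: (-29,-15.4) to (24.1,20.9)

(-29,-15.4) to (24.1,20.9)


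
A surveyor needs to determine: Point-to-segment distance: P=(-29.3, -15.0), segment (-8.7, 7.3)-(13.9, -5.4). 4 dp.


Project P onto AB: t = 0 (clamped to [0,1])
Closest point on segment: (-8.7, 7.3)
Distance: 30.3587

30.3587


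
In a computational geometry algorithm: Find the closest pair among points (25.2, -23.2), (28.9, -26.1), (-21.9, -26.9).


d(P0,P1) = 4.7011, d(P0,P2) = 47.2451, d(P1,P2) = 50.8063
Closest: P0 and P1

Closest pair: (25.2, -23.2) and (28.9, -26.1), distance = 4.7011


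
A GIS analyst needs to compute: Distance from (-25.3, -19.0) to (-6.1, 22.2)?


dx=19.2, dy=41.2
d^2 = 19.2^2 + 41.2^2 = 2066.08
d = sqrt(2066.08) = 45.4542

45.4542


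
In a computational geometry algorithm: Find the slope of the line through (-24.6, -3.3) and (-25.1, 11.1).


slope = (y2-y1)/(x2-x1) = (11.1-(-3.3))/((-25.1)-(-24.6)) = 14.4/(-0.5) = -28.8

-28.8


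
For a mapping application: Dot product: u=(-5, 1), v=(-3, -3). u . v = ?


u . v = u_x*v_x + u_y*v_y = (-5)*(-3) + 1*(-3)
= 15 + (-3) = 12

12


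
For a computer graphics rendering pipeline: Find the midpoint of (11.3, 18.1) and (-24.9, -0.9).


M = ((11.3+(-24.9))/2, (18.1+(-0.9))/2)
= (-6.8, 8.6)

(-6.8, 8.6)


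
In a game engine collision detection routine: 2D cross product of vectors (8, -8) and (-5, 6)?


u x v = u_x*v_y - u_y*v_x = 8*6 - (-8)*(-5)
= 48 - 40 = 8

8


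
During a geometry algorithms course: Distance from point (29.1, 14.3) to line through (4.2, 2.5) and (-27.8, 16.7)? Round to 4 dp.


|cross product| = 731.18
|line direction| = sqrt(1225.64) = 35.0091
Distance = 731.18/sqrt(1225.64) = 20.8854

20.8854


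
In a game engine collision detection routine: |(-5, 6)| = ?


|u| = sqrt((-5)^2 + 6^2) = sqrt(61) = 7.8102

7.8102


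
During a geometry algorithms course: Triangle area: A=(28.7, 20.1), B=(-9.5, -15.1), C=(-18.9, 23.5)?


Area = |x_A(y_B-y_C) + x_B(y_C-y_A) + x_C(y_A-y_B)|/2
= |(-1107.82) + (-32.3) + (-665.28)|/2
= 1805.4/2 = 902.7

902.7


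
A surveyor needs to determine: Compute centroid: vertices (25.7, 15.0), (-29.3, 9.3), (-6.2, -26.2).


Centroid = ((x_A+x_B+x_C)/3, (y_A+y_B+y_C)/3)
= ((25.7+(-29.3)+(-6.2))/3, (15+9.3+(-26.2))/3)
= (-3.2667, -0.6333)

(-3.2667, -0.6333)


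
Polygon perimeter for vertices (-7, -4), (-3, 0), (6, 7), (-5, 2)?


Sides: (-7, -4)->(-3, 0): sqrt(32) = 5.656854, (-3, 0)->(6, 7): sqrt(130) = 11.401754, (6, 7)->(-5, 2): sqrt(146) = 12.083046, (-5, 2)->(-7, -4): sqrt(40) = 6.324555
Sum = 35.466209
Perimeter = 35.4662

35.4662


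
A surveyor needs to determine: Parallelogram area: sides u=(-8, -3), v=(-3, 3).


|u x v| = |(-8)*3 - (-3)*(-3)|
= |(-24) - 9| = 33

33


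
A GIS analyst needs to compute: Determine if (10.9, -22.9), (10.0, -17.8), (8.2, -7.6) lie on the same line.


Cross product: (10-10.9)*((-7.6)-(-22.9)) - ((-17.8)-(-22.9))*(8.2-10.9)
= 0

Yes, collinear


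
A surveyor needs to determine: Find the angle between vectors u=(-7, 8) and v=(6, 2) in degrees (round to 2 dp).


u.v = -26, |u| = sqrt(113) = 10.6301, |v| = sqrt(40) = 6.3246
cos(theta) = u.v/(|u||v|) = -26/sqrt(4520) = -0.386727
theta = acos(-0.386727) = 112.75 degrees

112.75 degrees


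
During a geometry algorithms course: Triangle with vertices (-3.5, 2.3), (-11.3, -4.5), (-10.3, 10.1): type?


Side lengths squared: AB^2=107.08, BC^2=214.16, CA^2=107.08
Sorted: [107.08, 107.08, 214.16]
By sides: Isosceles, By angles: Right

Isosceles, Right


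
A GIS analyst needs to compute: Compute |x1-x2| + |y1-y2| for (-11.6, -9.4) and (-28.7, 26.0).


|(-11.6)-(-28.7)| + |(-9.4)-26| = 17.1 + 35.4 = 52.5

52.5


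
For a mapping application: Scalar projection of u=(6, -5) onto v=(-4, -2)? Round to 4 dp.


u.v = -14, |v| = sqrt(20) = 4.4721
Scalar projection = u.v / |v| = -14 / sqrt(20) = -3.1305

-3.1305


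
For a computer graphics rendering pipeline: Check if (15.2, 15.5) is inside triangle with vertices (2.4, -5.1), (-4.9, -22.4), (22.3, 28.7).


Cross products: AB x AP = 71.06, BC x BP = 3.77, CA x CP = 22.7
All same sign? yes

Yes, inside


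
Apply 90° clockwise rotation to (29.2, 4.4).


90° CW: (x,y) -> (y, -x)
(29.2,4.4) -> (4.4, -29.2)

(4.4, -29.2)


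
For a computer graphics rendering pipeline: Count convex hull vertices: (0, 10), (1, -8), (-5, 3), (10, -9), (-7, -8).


Convex hull vertices (CCW): (-7, -8), (10, -9), (0, 10), (-5, 3)
Count = 4

4


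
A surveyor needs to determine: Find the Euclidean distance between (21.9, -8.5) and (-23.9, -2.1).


dx=-45.8, dy=6.4
d^2 = (-45.8)^2 + 6.4^2 = 2138.6
d = sqrt(2138.6) = 46.245

46.245


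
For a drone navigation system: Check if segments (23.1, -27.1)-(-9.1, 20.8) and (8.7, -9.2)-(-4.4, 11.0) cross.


Cross products: d1=-56.39, d2=-33.44, d3=113.38, d4=90.43
d1*d2 < 0 and d3*d4 < 0? no

No, they don't intersect


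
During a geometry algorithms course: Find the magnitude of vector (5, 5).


|u| = sqrt(5^2 + 5^2) = sqrt(50) = 7.0711

7.0711


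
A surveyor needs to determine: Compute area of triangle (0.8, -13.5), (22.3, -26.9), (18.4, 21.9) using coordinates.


Area = |x_A(y_B-y_C) + x_B(y_C-y_A) + x_C(y_A-y_B)|/2
= |(-39.04) + 789.42 + 246.56|/2
= 996.94/2 = 498.47

498.47


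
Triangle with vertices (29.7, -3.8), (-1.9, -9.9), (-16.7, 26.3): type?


Side lengths squared: AB^2=1035.77, BC^2=1529.48, CA^2=3058.97
Sorted: [1035.77, 1529.48, 3058.97]
By sides: Scalene, By angles: Obtuse

Scalene, Obtuse


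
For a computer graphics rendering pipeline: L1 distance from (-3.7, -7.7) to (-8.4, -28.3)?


|(-3.7)-(-8.4)| + |(-7.7)-(-28.3)| = 4.7 + 20.6 = 25.3

25.3


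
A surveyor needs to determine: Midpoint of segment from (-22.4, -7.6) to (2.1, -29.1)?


M = (((-22.4)+2.1)/2, ((-7.6)+(-29.1))/2)
= (-10.15, -18.35)

(-10.15, -18.35)


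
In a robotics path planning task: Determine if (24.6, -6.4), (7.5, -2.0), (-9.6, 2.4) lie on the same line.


Cross product: (7.5-24.6)*(2.4-(-6.4)) - ((-2)-(-6.4))*((-9.6)-24.6)
= 0

Yes, collinear


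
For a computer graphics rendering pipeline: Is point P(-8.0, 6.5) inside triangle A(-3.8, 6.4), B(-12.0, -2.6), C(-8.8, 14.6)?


Cross products: AB x AP = -38.62, BC x BP = -39.68, CA x CP = -33.94
All same sign? yes

Yes, inside


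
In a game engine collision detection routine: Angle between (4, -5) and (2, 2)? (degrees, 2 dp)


u.v = -2, |u| = sqrt(41) = 6.4031, |v| = sqrt(8) = 2.8284
cos(theta) = u.v/(|u||v|) = -2/sqrt(328) = -0.110432
theta = acos(-0.110432) = 96.34 degrees

96.34 degrees


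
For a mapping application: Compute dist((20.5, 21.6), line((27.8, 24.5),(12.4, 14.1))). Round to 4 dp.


|cross product| = 31.26
|line direction| = sqrt(345.32) = 18.5828
Distance = 31.26/sqrt(345.32) = 1.6822

1.6822


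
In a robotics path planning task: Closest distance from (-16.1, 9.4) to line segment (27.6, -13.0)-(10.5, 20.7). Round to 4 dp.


Project P onto AB: t = 1 (clamped to [0,1])
Closest point on segment: (10.5, 20.7)
Distance: 28.9007

28.9007


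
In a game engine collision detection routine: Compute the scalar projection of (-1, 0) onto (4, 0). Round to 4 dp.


u.v = -4, |v| = sqrt(16) = 4
Scalar projection = u.v / |v| = -4 / sqrt(16) = -1

-1


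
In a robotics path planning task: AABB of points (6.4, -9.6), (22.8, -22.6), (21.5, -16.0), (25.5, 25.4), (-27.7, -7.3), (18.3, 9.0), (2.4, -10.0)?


x range: [-27.7, 25.5]
y range: [-22.6, 25.4]
Bounding box: (-27.7,-22.6) to (25.5,25.4)

(-27.7,-22.6) to (25.5,25.4)


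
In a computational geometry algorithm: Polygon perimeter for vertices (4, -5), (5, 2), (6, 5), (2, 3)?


Sides: (4, -5)->(5, 2): sqrt(50) = 7.071068, (5, 2)->(6, 5): sqrt(10) = 3.162278, (6, 5)->(2, 3): sqrt(20) = 4.472136, (2, 3)->(4, -5): sqrt(68) = 8.246211
Sum = 22.951693
Perimeter = 22.9517

22.9517


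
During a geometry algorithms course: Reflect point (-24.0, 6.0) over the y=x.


Reflection over y=x: (x,y) -> (y,x)
(-24, 6) -> (6, -24)

(6, -24)


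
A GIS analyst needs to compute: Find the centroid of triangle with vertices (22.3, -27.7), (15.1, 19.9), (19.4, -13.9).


Centroid = ((x_A+x_B+x_C)/3, (y_A+y_B+y_C)/3)
= ((22.3+15.1+19.4)/3, ((-27.7)+19.9+(-13.9))/3)
= (18.9333, -7.2333)

(18.9333, -7.2333)


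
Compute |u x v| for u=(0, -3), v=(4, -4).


|u x v| = |0*(-4) - (-3)*4|
= |0 - (-12)| = 12

12


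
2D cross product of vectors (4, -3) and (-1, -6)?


u x v = u_x*v_y - u_y*v_x = 4*(-6) - (-3)*(-1)
= (-24) - 3 = -27

-27


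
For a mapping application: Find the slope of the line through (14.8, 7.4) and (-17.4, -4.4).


slope = (y2-y1)/(x2-x1) = ((-4.4)-7.4)/((-17.4)-14.8) = (-11.8)/(-32.2) = 0.3665

0.3665


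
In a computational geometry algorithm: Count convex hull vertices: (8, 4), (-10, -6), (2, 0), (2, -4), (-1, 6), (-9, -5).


Convex hull vertices (CCW): (-10, -6), (2, -4), (8, 4), (-1, 6)
Count = 4

4


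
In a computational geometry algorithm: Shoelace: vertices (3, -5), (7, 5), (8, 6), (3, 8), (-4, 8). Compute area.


Shoelace sum: (3*5 - 7*(-5)) + (7*6 - 8*5) + (8*8 - 3*6) + (3*8 - (-4)*8) + ((-4)*(-5) - 3*8)
= 150
Area = |150|/2 = 75

75


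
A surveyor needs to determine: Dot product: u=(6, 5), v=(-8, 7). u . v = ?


u . v = u_x*v_x + u_y*v_y = 6*(-8) + 5*7
= (-48) + 35 = -13

-13


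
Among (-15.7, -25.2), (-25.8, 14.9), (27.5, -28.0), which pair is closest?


d(P0,P1) = 41.3524, d(P0,P2) = 43.2906, d(P1,P2) = 68.42
Closest: P0 and P1

Closest pair: (-15.7, -25.2) and (-25.8, 14.9), distance = 41.3524


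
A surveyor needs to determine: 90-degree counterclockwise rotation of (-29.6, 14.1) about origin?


90° CCW: (x,y) -> (-y, x)
(-29.6,14.1) -> (-14.1, -29.6)

(-14.1, -29.6)


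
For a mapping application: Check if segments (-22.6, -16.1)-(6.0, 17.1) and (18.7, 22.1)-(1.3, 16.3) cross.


Cross products: d1=425.14, d2=13.34, d3=-278.64, d4=133.16
d1*d2 < 0 and d3*d4 < 0? no

No, they don't intersect


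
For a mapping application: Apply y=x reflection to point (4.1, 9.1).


Reflection over y=x: (x,y) -> (y,x)
(4.1, 9.1) -> (9.1, 4.1)

(9.1, 4.1)


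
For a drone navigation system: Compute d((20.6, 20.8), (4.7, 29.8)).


dx=-15.9, dy=9
d^2 = (-15.9)^2 + 9^2 = 333.81
d = sqrt(333.81) = 18.2705

18.2705


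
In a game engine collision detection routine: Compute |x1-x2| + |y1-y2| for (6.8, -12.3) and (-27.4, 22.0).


|6.8-(-27.4)| + |(-12.3)-22| = 34.2 + 34.3 = 68.5

68.5


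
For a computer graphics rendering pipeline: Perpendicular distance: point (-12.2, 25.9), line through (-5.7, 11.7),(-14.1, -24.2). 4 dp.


|cross product| = 352.63
|line direction| = sqrt(1359.37) = 36.8696
Distance = 352.63/sqrt(1359.37) = 9.5642

9.5642


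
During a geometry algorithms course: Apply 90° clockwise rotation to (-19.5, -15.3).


90° CW: (x,y) -> (y, -x)
(-19.5,-15.3) -> (-15.3, 19.5)

(-15.3, 19.5)


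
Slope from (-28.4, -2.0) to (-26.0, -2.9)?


slope = (y2-y1)/(x2-x1) = ((-2.9)-(-2))/((-26)-(-28.4)) = (-0.9)/2.4 = -0.375

-0.375


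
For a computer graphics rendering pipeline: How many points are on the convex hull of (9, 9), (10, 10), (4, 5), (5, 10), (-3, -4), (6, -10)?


Convex hull vertices (CCW): (-3, -4), (6, -10), (10, 10), (5, 10)
Count = 4

4


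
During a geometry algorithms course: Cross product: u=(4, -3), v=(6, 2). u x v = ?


u x v = u_x*v_y - u_y*v_x = 4*2 - (-3)*6
= 8 - (-18) = 26

26


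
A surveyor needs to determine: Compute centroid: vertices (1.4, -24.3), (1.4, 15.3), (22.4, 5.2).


Centroid = ((x_A+x_B+x_C)/3, (y_A+y_B+y_C)/3)
= ((1.4+1.4+22.4)/3, ((-24.3)+15.3+5.2)/3)
= (8.4, -1.2667)

(8.4, -1.2667)


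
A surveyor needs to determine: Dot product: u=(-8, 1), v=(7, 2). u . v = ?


u . v = u_x*v_x + u_y*v_y = (-8)*7 + 1*2
= (-56) + 2 = -54

-54


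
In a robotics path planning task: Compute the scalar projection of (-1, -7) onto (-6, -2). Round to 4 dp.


u.v = 20, |v| = sqrt(40) = 6.3246
Scalar projection = u.v / |v| = 20 / sqrt(40) = 3.1623

3.1623


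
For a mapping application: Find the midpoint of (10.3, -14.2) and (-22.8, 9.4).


M = ((10.3+(-22.8))/2, ((-14.2)+9.4)/2)
= (-6.25, -2.4)

(-6.25, -2.4)


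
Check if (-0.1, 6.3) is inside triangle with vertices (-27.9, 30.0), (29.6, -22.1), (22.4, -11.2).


Cross products: AB x AP = 85.63, BC x BP = 119.25, CA x CP = 46.75
All same sign? yes

Yes, inside


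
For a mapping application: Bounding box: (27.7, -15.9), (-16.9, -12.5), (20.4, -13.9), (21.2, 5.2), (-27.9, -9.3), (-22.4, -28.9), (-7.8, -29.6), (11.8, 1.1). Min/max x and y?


x range: [-27.9, 27.7]
y range: [-29.6, 5.2]
Bounding box: (-27.9,-29.6) to (27.7,5.2)

(-27.9,-29.6) to (27.7,5.2)


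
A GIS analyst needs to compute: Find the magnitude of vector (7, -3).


|u| = sqrt(7^2 + (-3)^2) = sqrt(58) = 7.6158

7.6158


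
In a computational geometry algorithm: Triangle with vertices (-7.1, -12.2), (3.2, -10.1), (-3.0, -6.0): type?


Side lengths squared: AB^2=110.5, BC^2=55.25, CA^2=55.25
Sorted: [55.25, 55.25, 110.5]
By sides: Isosceles, By angles: Right

Isosceles, Right


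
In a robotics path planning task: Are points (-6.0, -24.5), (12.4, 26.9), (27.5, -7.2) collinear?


Cross product: (12.4-(-6))*((-7.2)-(-24.5)) - (26.9-(-24.5))*(27.5-(-6))
= -1403.58

No, not collinear


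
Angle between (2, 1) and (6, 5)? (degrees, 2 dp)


u.v = 17, |u| = sqrt(5) = 2.2361, |v| = sqrt(61) = 7.8102
cos(theta) = u.v/(|u||v|) = 17/sqrt(305) = 0.973417
theta = acos(0.973417) = 13.24 degrees

13.24 degrees


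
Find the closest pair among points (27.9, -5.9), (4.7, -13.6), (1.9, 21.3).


d(P0,P1) = 24.4444, d(P0,P2) = 37.6276, d(P1,P2) = 35.0121
Closest: P0 and P1

Closest pair: (27.9, -5.9) and (4.7, -13.6), distance = 24.4444


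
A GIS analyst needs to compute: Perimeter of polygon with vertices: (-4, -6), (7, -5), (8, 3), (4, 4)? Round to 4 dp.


Sides: (-4, -6)->(7, -5): sqrt(122) = 11.045361, (7, -5)->(8, 3): sqrt(65) = 8.062258, (8, 3)->(4, 4): sqrt(17) = 4.123106, (4, 4)->(-4, -6): sqrt(164) = 12.806248
Sum = 36.036973
Perimeter = 36.037

36.037


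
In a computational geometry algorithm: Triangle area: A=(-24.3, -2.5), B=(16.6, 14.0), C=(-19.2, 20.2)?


Area = |x_A(y_B-y_C) + x_B(y_C-y_A) + x_C(y_A-y_B)|/2
= |150.66 + 376.82 + 316.8|/2
= 844.28/2 = 422.14

422.14


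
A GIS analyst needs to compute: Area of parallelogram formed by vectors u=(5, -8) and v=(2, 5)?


|u x v| = |5*5 - (-8)*2|
= |25 - (-16)| = 41

41


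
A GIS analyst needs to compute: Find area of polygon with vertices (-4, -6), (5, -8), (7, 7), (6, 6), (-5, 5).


Shoelace sum: ((-4)*(-8) - 5*(-6)) + (5*7 - 7*(-8)) + (7*6 - 6*7) + (6*5 - (-5)*6) + ((-5)*(-6) - (-4)*5)
= 263
Area = |263|/2 = 131.5

131.5


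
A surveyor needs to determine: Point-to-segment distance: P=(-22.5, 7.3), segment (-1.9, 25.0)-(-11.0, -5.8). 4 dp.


Project P onto AB: t = 0.7103 (clamped to [0,1])
Closest point on segment: (-8.3636, 3.1233)
Distance: 14.7405

14.7405


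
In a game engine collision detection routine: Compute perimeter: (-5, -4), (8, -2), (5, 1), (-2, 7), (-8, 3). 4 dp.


Sides: (-5, -4)->(8, -2): sqrt(173) = 13.152946, (8, -2)->(5, 1): sqrt(18) = 4.242641, (5, 1)->(-2, 7): sqrt(85) = 9.219544, (-2, 7)->(-8, 3): sqrt(52) = 7.211103, (-8, 3)->(-5, -4): sqrt(58) = 7.615773
Sum = 41.442007
Perimeter = 41.442

41.442


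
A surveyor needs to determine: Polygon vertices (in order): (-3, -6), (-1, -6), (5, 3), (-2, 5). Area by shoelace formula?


Shoelace sum: ((-3)*(-6) - (-1)*(-6)) + ((-1)*3 - 5*(-6)) + (5*5 - (-2)*3) + ((-2)*(-6) - (-3)*5)
= 97
Area = |97|/2 = 48.5

48.5


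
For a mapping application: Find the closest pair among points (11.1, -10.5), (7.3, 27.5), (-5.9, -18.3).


d(P0,P1) = 38.1895, d(P0,P2) = 18.704, d(P1,P2) = 47.6642
Closest: P0 and P2

Closest pair: (11.1, -10.5) and (-5.9, -18.3), distance = 18.704


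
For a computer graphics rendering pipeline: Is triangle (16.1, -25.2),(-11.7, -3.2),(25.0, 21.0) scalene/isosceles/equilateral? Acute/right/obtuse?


Side lengths squared: AB^2=1256.84, BC^2=1932.53, CA^2=2213.65
Sorted: [1256.84, 1932.53, 2213.65]
By sides: Scalene, By angles: Acute

Scalene, Acute


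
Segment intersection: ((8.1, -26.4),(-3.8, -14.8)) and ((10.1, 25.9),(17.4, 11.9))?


Cross products: d1=-409.79, d2=-491.71, d3=-645.57, d4=-563.65
d1*d2 < 0 and d3*d4 < 0? no

No, they don't intersect


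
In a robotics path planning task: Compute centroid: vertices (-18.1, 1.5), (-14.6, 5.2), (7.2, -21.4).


Centroid = ((x_A+x_B+x_C)/3, (y_A+y_B+y_C)/3)
= (((-18.1)+(-14.6)+7.2)/3, (1.5+5.2+(-21.4))/3)
= (-8.5, -4.9)

(-8.5, -4.9)


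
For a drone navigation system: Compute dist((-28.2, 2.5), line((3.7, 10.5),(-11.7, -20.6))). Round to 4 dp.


|cross product| = 868.89
|line direction| = sqrt(1204.37) = 34.704
Distance = 868.89/sqrt(1204.37) = 25.0371

25.0371


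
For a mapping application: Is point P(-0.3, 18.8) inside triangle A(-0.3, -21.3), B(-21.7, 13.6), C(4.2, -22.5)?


Cross products: AB x AP = -858.14, BC x BP = 907.22, CA x CP = -180.45
All same sign? no

No, outside


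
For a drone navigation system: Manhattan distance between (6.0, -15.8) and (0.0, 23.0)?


|6-0| + |(-15.8)-23| = 6 + 38.8 = 44.8

44.8


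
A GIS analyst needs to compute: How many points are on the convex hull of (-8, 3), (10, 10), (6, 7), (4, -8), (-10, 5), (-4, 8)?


Convex hull vertices (CCW): (-10, 5), (-8, 3), (4, -8), (10, 10), (-4, 8)
Count = 5

5


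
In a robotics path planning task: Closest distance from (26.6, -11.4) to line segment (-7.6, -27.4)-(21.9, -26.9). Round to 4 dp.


Project P onto AB: t = 1 (clamped to [0,1])
Closest point on segment: (21.9, -26.9)
Distance: 16.1969

16.1969


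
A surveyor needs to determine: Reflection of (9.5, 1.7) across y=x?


Reflection over y=x: (x,y) -> (y,x)
(9.5, 1.7) -> (1.7, 9.5)

(1.7, 9.5)


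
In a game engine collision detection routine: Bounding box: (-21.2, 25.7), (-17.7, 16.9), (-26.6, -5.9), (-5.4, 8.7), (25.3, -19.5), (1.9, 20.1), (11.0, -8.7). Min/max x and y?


x range: [-26.6, 25.3]
y range: [-19.5, 25.7]
Bounding box: (-26.6,-19.5) to (25.3,25.7)

(-26.6,-19.5) to (25.3,25.7)


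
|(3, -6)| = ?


|u| = sqrt(3^2 + (-6)^2) = sqrt(45) = 6.7082

6.7082


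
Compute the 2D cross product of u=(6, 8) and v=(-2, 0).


u x v = u_x*v_y - u_y*v_x = 6*0 - 8*(-2)
= 0 - (-16) = 16

16


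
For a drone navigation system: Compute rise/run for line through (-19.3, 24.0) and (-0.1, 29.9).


slope = (y2-y1)/(x2-x1) = (29.9-24)/((-0.1)-(-19.3)) = 5.9/19.2 = 0.3073

0.3073


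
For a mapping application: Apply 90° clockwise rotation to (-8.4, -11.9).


90° CW: (x,y) -> (y, -x)
(-8.4,-11.9) -> (-11.9, 8.4)

(-11.9, 8.4)


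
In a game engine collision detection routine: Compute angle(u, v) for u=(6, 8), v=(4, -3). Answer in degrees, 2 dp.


u.v = 0, |u| = sqrt(100) = 10, |v| = sqrt(25) = 5
cos(theta) = u.v/(|u||v|) = 0/sqrt(2500) = 0
theta = acos(0) = 90 degrees

90 degrees


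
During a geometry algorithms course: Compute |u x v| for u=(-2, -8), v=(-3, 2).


|u x v| = |(-2)*2 - (-8)*(-3)|
= |(-4) - 24| = 28

28


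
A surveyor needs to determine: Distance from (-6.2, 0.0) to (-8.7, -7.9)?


dx=-2.5, dy=-7.9
d^2 = (-2.5)^2 + (-7.9)^2 = 68.66
d = sqrt(68.66) = 8.2861

8.2861


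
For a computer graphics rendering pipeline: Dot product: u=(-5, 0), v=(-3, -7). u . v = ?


u . v = u_x*v_x + u_y*v_y = (-5)*(-3) + 0*(-7)
= 15 + 0 = 15

15


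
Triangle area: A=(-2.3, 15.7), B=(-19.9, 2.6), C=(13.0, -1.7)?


Area = |x_A(y_B-y_C) + x_B(y_C-y_A) + x_C(y_A-y_B)|/2
= |(-9.89) + 346.26 + 170.3|/2
= 506.67/2 = 253.335

253.335


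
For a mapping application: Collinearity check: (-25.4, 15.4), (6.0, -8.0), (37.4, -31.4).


Cross product: (6-(-25.4))*((-31.4)-15.4) - ((-8)-15.4)*(37.4-(-25.4))
= 0

Yes, collinear


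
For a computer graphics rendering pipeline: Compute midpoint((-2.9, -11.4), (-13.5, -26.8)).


M = (((-2.9)+(-13.5))/2, ((-11.4)+(-26.8))/2)
= (-8.2, -19.1)

(-8.2, -19.1)


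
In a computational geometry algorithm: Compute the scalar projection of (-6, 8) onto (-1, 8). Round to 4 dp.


u.v = 70, |v| = sqrt(65) = 8.0623
Scalar projection = u.v / |v| = 70 / sqrt(65) = 8.6824

8.6824


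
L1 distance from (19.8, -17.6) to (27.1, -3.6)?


|19.8-27.1| + |(-17.6)-(-3.6)| = 7.3 + 14 = 21.3

21.3


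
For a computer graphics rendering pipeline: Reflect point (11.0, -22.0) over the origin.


Reflection over origin: (x,y) -> (-x,-y)
(11, -22) -> (-11, 22)

(-11, 22)


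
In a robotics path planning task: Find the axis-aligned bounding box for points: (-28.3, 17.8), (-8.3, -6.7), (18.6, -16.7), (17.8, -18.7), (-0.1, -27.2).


x range: [-28.3, 18.6]
y range: [-27.2, 17.8]
Bounding box: (-28.3,-27.2) to (18.6,17.8)

(-28.3,-27.2) to (18.6,17.8)


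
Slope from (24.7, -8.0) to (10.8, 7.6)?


slope = (y2-y1)/(x2-x1) = (7.6-(-8))/(10.8-24.7) = 15.6/(-13.9) = -1.1223

-1.1223


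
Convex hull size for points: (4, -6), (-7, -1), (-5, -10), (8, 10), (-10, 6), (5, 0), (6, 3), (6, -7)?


Convex hull vertices (CCW): (-10, 6), (-5, -10), (6, -7), (8, 10)
Count = 4

4


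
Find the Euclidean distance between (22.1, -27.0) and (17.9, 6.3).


dx=-4.2, dy=33.3
d^2 = (-4.2)^2 + 33.3^2 = 1126.53
d = sqrt(1126.53) = 33.5638

33.5638


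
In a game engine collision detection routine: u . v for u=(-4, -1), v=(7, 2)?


u . v = u_x*v_x + u_y*v_y = (-4)*7 + (-1)*2
= (-28) + (-2) = -30

-30


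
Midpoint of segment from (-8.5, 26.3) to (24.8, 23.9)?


M = (((-8.5)+24.8)/2, (26.3+23.9)/2)
= (8.15, 25.1)

(8.15, 25.1)


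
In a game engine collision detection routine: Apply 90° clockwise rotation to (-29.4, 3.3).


90° CW: (x,y) -> (y, -x)
(-29.4,3.3) -> (3.3, 29.4)

(3.3, 29.4)


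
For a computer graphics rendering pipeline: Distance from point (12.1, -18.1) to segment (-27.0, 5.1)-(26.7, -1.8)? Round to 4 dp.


Project P onto AB: t = 0.7709 (clamped to [0,1])
Closest point on segment: (14.3975, -0.2192)
Distance: 18.0278

18.0278


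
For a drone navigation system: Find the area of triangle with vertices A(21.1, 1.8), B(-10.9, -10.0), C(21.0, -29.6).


Area = |x_A(y_B-y_C) + x_B(y_C-y_A) + x_C(y_A-y_B)|/2
= |413.56 + 342.26 + 247.8|/2
= 1003.62/2 = 501.81

501.81


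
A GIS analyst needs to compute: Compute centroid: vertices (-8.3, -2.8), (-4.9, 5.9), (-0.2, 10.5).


Centroid = ((x_A+x_B+x_C)/3, (y_A+y_B+y_C)/3)
= (((-8.3)+(-4.9)+(-0.2))/3, ((-2.8)+5.9+10.5)/3)
= (-4.4667, 4.5333)

(-4.4667, 4.5333)


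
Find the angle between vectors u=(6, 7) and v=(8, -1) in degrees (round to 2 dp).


u.v = 41, |u| = sqrt(85) = 9.2195, |v| = sqrt(65) = 8.0623
cos(theta) = u.v/(|u||v|) = 41/sqrt(5525) = 0.551592
theta = acos(0.551592) = 56.52 degrees

56.52 degrees


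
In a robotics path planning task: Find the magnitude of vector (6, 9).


|u| = sqrt(6^2 + 9^2) = sqrt(117) = 10.8167

10.8167


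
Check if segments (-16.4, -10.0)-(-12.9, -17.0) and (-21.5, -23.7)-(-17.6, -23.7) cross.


Cross products: d1=53.43, d2=26.13, d3=-83.65, d4=-56.35
d1*d2 < 0 and d3*d4 < 0? no

No, they don't intersect


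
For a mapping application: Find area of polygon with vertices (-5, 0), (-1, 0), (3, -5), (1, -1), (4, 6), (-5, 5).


Shoelace sum: ((-5)*0 - (-1)*0) + ((-1)*(-5) - 3*0) + (3*(-1) - 1*(-5)) + (1*6 - 4*(-1)) + (4*5 - (-5)*6) + ((-5)*0 - (-5)*5)
= 92
Area = |92|/2 = 46

46


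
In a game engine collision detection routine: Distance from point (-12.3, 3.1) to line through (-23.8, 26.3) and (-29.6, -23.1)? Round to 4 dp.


|cross product| = 702.66
|line direction| = sqrt(2474) = 49.7393
Distance = 702.66/sqrt(2474) = 14.1269

14.1269


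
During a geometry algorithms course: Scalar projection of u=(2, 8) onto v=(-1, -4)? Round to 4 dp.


u.v = -34, |v| = sqrt(17) = 4.1231
Scalar projection = u.v / |v| = -34 / sqrt(17) = -8.2462

-8.2462


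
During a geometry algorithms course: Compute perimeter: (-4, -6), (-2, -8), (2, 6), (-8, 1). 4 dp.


Sides: (-4, -6)->(-2, -8): sqrt(8) = 2.828427, (-2, -8)->(2, 6): sqrt(212) = 14.56022, (2, 6)->(-8, 1): sqrt(125) = 11.18034, (-8, 1)->(-4, -6): sqrt(65) = 8.062258
Sum = 36.631245
Perimeter = 36.6312

36.6312


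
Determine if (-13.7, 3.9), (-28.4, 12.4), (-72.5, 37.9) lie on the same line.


Cross product: ((-28.4)-(-13.7))*(37.9-3.9) - (12.4-3.9)*((-72.5)-(-13.7))
= 0

Yes, collinear


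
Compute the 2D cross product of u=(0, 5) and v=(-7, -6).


u x v = u_x*v_y - u_y*v_x = 0*(-6) - 5*(-7)
= 0 - (-35) = 35

35


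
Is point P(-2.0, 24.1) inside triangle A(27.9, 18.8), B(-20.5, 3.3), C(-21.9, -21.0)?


Cross products: AB x AP = -719.97, BC x BP = 420.43, CA x CP = 1453.96
All same sign? no

No, outside


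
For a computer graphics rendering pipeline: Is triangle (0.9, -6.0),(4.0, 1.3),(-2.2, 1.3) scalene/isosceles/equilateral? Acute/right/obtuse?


Side lengths squared: AB^2=62.9, BC^2=38.44, CA^2=62.9
Sorted: [38.44, 62.9, 62.9]
By sides: Isosceles, By angles: Acute

Isosceles, Acute


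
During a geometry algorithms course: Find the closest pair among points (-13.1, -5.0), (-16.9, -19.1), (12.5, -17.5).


d(P0,P1) = 14.6031, d(P0,P2) = 28.4888, d(P1,P2) = 29.4435
Closest: P0 and P1

Closest pair: (-13.1, -5.0) and (-16.9, -19.1), distance = 14.6031


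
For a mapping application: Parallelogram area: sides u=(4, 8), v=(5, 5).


|u x v| = |4*5 - 8*5|
= |20 - 40| = 20

20


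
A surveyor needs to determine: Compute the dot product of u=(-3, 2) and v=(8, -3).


u . v = u_x*v_x + u_y*v_y = (-3)*8 + 2*(-3)
= (-24) + (-6) = -30

-30


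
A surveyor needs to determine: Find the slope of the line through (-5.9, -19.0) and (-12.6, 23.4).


slope = (y2-y1)/(x2-x1) = (23.4-(-19))/((-12.6)-(-5.9)) = 42.4/(-6.7) = -6.3284

-6.3284


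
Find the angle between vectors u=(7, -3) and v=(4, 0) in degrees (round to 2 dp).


u.v = 28, |u| = sqrt(58) = 7.6158, |v| = sqrt(16) = 4
cos(theta) = u.v/(|u||v|) = 28/sqrt(928) = 0.919145
theta = acos(0.919145) = 23.2 degrees

23.2 degrees


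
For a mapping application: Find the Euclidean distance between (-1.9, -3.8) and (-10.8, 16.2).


dx=-8.9, dy=20
d^2 = (-8.9)^2 + 20^2 = 479.21
d = sqrt(479.21) = 21.8909

21.8909


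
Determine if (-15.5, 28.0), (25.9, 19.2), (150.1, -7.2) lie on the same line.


Cross product: (25.9-(-15.5))*((-7.2)-28) - (19.2-28)*(150.1-(-15.5))
= 0

Yes, collinear


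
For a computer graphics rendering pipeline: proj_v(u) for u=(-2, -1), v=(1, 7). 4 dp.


u.v = -9, |v| = sqrt(50) = 7.0711
Scalar projection = u.v / |v| = -9 / sqrt(50) = -1.2728

-1.2728


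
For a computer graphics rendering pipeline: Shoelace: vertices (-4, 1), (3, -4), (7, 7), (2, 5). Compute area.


Shoelace sum: ((-4)*(-4) - 3*1) + (3*7 - 7*(-4)) + (7*5 - 2*7) + (2*1 - (-4)*5)
= 105
Area = |105|/2 = 52.5

52.5


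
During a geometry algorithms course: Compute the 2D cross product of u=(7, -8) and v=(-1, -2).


u x v = u_x*v_y - u_y*v_x = 7*(-2) - (-8)*(-1)
= (-14) - 8 = -22

-22


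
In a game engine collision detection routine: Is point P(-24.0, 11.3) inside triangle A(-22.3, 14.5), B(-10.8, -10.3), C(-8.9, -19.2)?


Cross products: AB x AP = -78.96, BC x BP = -76.44, CA x CP = 100.17
All same sign? no

No, outside


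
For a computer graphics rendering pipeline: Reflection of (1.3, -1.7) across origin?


Reflection over origin: (x,y) -> (-x,-y)
(1.3, -1.7) -> (-1.3, 1.7)

(-1.3, 1.7)


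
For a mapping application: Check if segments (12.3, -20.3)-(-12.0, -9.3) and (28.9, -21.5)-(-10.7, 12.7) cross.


Cross products: d1=520.2, d2=915.66, d3=-153.44, d4=-548.9
d1*d2 < 0 and d3*d4 < 0? no

No, they don't intersect
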